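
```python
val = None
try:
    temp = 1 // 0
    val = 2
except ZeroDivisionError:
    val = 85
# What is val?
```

Step-by-step execution trace:
1. `temp = 1 // 0` raises ZeroDivisionError.
2. `val = 2` is not reached.
3. `except ZeroDivisionError` matches → val = 85.
Result: 85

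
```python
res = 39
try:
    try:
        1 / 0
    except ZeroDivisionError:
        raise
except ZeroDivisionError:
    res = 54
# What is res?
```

Step-by-step execution trace:
1. Inner try: `1 / 0` raises ZeroDivisionError.
2. Inner `except ZeroDivisionError` matches; bare `raise` re-raises the same ZeroDivisionError.
3. Outer `except ZeroDivisionError` matches → res = 54.
Result: 54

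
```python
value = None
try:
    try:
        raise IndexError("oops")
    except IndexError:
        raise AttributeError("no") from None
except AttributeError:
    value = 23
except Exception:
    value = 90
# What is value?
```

Step-by-step execution trace:
1. Inner try raises IndexError; inner `except IndexError` catches it.
2. `raise AttributeError(...) from None` raises AttributeError (from None suppresses __context__, but the active exception is still AttributeError).
3. Outer `except AttributeError` matches → value = 23.
4. `except Exception` is not reached.
Result: 23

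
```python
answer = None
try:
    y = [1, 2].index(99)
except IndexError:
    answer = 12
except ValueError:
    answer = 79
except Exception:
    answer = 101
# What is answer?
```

Step-by-step execution trace:
1. `y = [1, 2].index(99)` raises ValueError.
2. `except IndexError` does not match ValueError; skipped.
3. `except ValueError` matches → answer = 79.
4. Remaining except clauses are skipped.
Result: 79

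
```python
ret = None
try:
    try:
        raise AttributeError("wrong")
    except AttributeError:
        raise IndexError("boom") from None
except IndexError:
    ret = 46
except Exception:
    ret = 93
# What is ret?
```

Step-by-step execution trace:
1. Inner try raises AttributeError; inner `except AttributeError` catches it.
2. `raise IndexError(...) from None` raises IndexError (from None suppresses __context__, but the active exception is still IndexError).
3. Outer `except IndexError` matches → ret = 46.
4. `except Exception` is not reached.
Result: 46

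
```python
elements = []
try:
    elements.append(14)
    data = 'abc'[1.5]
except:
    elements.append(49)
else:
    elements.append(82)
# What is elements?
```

Step-by-step execution trace:
1. try: `elements.append(14)` → elements = [14].
2. `data = 'abc'[1.5]` raises TypeError.
3. bare `except` matches → `elements.append(49)` → elements = [14, 49].
4. `else` is skipped (an exception was raised).
Result: [14, 49]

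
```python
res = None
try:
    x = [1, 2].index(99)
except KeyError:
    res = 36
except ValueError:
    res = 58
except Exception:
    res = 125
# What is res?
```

Step-by-step execution trace:
1. `x = [1, 2].index(99)` raises ValueError.
2. `except KeyError` does not match ValueError; skipped.
3. `except ValueError` matches → res = 58.
4. Remaining except clauses are skipped.
Result: 58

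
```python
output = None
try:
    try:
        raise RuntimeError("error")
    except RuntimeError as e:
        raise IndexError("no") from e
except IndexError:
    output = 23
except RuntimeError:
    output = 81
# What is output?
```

Step-by-step execution trace:
1. Inner try raises RuntimeError; inner `except RuntimeError as e` catches it.
2. `raise IndexError(...) from e` raises IndexError (RuntimeError is attached as __cause__, but only IndexError is active).
3. Outer `except IndexError` matches → output = 23.
4. `except RuntimeError` is not reached.
Result: 23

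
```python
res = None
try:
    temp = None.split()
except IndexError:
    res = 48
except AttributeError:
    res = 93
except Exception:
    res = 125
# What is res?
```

Step-by-step execution trace:
1. `temp = None.split()` raises AttributeError.
2. `except IndexError` does not match AttributeError; skipped.
3. `except AttributeError` matches → res = 93.
4. Remaining except clauses are skipped.
Result: 93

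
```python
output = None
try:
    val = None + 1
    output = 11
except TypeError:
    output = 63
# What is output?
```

Step-by-step execution trace:
1. `val = None + 1` raises TypeError.
2. `output = 11` is not reached.
3. `except TypeError` matches → output = 63.
Result: 63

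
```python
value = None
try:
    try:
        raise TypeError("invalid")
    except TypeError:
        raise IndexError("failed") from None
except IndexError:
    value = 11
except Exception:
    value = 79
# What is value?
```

Step-by-step execution trace:
1. Inner try raises TypeError; inner `except TypeError` catches it.
2. `raise IndexError(...) from None` raises IndexError (from None suppresses __context__, but the active exception is still IndexError).
3. Outer `except IndexError` matches → value = 11.
4. `except Exception` is not reached.
Result: 11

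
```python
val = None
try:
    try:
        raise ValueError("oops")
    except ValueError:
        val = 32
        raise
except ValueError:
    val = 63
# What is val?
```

Step-by-step execution trace:
1. Inner try: `raise ValueError("oops")` raises ValueError.
2. Inner `except ValueError` matches → val = 32.
3. bare `raise` re-raises the same ValueError.
4. Outer `except ValueError` matches → val = 63.
Result: 63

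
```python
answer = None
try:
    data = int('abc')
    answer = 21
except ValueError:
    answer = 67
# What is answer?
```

Step-by-step execution trace:
1. `data = int('abc')` raises ValueError.
2. `answer = 21` is not reached.
3. `except ValueError` matches → answer = 67.
Result: 67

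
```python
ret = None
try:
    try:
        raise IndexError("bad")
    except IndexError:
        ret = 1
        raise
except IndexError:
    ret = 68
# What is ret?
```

Step-by-step execution trace:
1. Inner try: `raise IndexError("bad")` raises IndexError.
2. Inner `except IndexError` matches → ret = 1.
3. bare `raise` re-raises the same IndexError.
4. Outer `except IndexError` matches → ret = 68.
Result: 68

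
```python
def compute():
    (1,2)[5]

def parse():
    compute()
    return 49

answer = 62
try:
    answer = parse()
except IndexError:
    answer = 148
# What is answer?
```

Step-by-step execution trace:
1. answer starts at 62.
2. try: `parse()` calls `compute()`.
3. `compute()` evaluates `(1,2)[5]`, which raises IndexError; it propagates through parse (uncaught).
4. `return 49` in parse is not reached; the assignment to answer does not complete.
5. `except IndexError` matches → answer = 148.
Result: 148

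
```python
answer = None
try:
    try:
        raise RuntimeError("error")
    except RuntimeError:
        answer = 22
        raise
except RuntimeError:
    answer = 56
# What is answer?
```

Step-by-step execution trace:
1. Inner try: `raise RuntimeError("error")` raises RuntimeError.
2. Inner `except RuntimeError` matches → answer = 22.
3. bare `raise` re-raises the same RuntimeError.
4. Outer `except RuntimeError` matches → answer = 56.
Result: 56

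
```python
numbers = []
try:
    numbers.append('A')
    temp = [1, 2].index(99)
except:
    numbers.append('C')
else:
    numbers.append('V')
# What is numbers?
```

Step-by-step execution trace:
1. try: `numbers.append('A')` → numbers = ['A'].
2. `temp = [1, 2].index(99)` raises ValueError.
3. bare `except` matches → `numbers.append('C')` → numbers = ['A', 'C'].
4. `else` is skipped (an exception was raised).
Result: ['A', 'C']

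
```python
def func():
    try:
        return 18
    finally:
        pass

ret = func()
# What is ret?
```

Step-by-step execution trace:
1. `func()` enters try: `return 18` sets pending return value 18.
2. Before returning, `finally: pass` runs (no effect).
3. func() returns 18 → ret = 18.
Result: 18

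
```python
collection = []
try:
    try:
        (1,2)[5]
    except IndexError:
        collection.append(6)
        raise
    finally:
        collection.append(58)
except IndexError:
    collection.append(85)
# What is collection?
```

Step-by-step execution trace:
1. Inner try: `(1,2)[5]` raises IndexError.
2. Inner `except IndexError` matches → `collection.append(6)` → collection = [6].
3. bare `raise` re-raises IndexError.
4. Inner `finally` runs during unwinding: `collection.append(58)` → collection = [6, 58].
5. Outer `except IndexError` matches → `collection.append(85)` → collection = [6, 58, 85].
Result: [6, 58, 85]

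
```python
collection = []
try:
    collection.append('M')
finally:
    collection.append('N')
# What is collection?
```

Step-by-step execution trace:
1. try: `collection.append('M')` → collection = ['M'].
2. The try body completes without raising.
3. finally always runs: `collection.append('N')` → collection = ['M', 'N'].
Result: ['M', 'N']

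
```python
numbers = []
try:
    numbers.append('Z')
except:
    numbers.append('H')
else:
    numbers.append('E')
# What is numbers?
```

Step-by-step execution trace:
1. try: `numbers.append('Z')` → numbers = ['Z']. No exception raised.
2. `except` is skipped.
3. `else` runs (try completed without exception): `numbers.append('E')` → numbers = ['Z', 'E'].
Result: ['Z', 'E']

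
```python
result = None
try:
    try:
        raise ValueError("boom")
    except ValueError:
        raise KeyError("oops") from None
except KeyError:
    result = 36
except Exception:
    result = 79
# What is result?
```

Step-by-step execution trace:
1. Inner try raises ValueError; inner `except ValueError` catches it.
2. `raise KeyError(...) from None` raises KeyError (from None suppresses __context__, but the active exception is still KeyError).
3. Outer `except KeyError` matches → result = 36.
4. `except Exception` is not reached.
Result: 36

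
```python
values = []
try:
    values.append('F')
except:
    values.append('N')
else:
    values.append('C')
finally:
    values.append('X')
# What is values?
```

Step-by-step execution trace:
1. try: `values.append('F')` → values = ['F']. No exception raised.
2. `except` is skipped.
3. `else` runs: `values.append('C')` → values = ['F', 'C'].
4. `finally` always runs: `values.append('X')` → values = ['F', 'C', 'X'].
Result: ['F', 'C', 'X']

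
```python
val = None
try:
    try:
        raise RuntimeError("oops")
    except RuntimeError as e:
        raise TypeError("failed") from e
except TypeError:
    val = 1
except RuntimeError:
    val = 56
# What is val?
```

Step-by-step execution trace:
1. Inner try raises RuntimeError; inner `except RuntimeError as e` catches it.
2. `raise TypeError(...) from e` raises TypeError (RuntimeError is attached as __cause__, but only TypeError is active).
3. Outer `except TypeError` matches → val = 1.
4. `except RuntimeError` is not reached.
Result: 1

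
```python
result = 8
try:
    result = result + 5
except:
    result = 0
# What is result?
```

Step-by-step execution trace:
1. result starts at 8.
2. try: `result = result + 5` → result = 13. No exception raised.
3. `except` is skipped.
Result: 13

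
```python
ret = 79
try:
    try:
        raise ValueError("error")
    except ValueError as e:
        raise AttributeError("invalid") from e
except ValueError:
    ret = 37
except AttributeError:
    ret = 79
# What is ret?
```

Step-by-step execution trace:
1. Inner try raises ValueError; inner `except ValueError as e` catches it.
2. `raise AttributeError(...) from e` raises AttributeError (ValueError is attached as __cause__, but only AttributeError is active).
3. Outer `except ValueError` does not match AttributeError; skipped.
4. Outer `except AttributeError` matches → ret = 79.
Result: 79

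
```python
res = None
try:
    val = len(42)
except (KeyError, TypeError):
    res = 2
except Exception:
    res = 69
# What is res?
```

Step-by-step execution trace:
1. `val = len(42)` raises TypeError.
2. `except (KeyError, TypeError)` matches (TypeError is in the tuple) → res = 2.
3. `except Exception` is not reached.
Result: 2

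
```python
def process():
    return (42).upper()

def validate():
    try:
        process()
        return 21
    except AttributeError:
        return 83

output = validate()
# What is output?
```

Step-by-step execution trace:
1. `validate()` calls `process()`.
2. `process()` evaluates `(42).upper()`, which raises AttributeError; it propagates to the caller.
3. `return 21` is not reached.
4. `except AttributeError` in validate matches → returns 83.
5. output = 83.
Result: 83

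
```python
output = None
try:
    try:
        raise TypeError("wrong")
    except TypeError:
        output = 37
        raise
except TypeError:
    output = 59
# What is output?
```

Step-by-step execution trace:
1. Inner try: `raise TypeError("wrong")` raises TypeError.
2. Inner `except TypeError` matches → output = 37.
3. bare `raise` re-raises the same TypeError.
4. Outer `except TypeError` matches → output = 59.
Result: 59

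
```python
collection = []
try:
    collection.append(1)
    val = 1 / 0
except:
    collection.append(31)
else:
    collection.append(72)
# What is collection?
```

Step-by-step execution trace:
1. try: `collection.append(1)` → collection = [1].
2. `val = 1 / 0` raises ZeroDivisionError.
3. bare `except` matches → `collection.append(31)` → collection = [1, 31].
4. `else` is skipped (an exception was raised).
Result: [1, 31]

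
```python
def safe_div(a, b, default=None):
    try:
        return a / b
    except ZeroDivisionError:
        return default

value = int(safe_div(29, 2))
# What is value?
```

Step-by-step execution trace:
1. `safe_div(29, 2)` enters try: `return 29 / 2` → returns 14.5. No exception raised.
2. `except ZeroDivisionError` is skipped.
3. `int(14.5)` → 14 → value = 14.
Result: 14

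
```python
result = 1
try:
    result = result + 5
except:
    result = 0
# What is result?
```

Step-by-step execution trace:
1. result starts at 1.
2. try: `result = result + 5` → result = 6. No exception raised.
3. `except` is skipped.
Result: 6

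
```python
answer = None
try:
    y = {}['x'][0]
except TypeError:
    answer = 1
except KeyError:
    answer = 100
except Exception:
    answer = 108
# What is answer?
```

Step-by-step execution trace:
1. `y = {}['x'][0]` raises KeyError.
2. `except TypeError` does not match KeyError; skipped.
3. `except KeyError` matches → answer = 100.
4. Remaining except clauses are skipped.
Result: 100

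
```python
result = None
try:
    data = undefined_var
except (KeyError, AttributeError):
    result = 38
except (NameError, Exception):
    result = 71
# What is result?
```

Step-by-step execution trace:
1. `data = undefined_var` raises NameError.
2. `except (KeyError, AttributeError)` does not match NameError; skipped.
3. `except (NameError, Exception)` matches (NameError is in the tuple) → result = 71.
Result: 71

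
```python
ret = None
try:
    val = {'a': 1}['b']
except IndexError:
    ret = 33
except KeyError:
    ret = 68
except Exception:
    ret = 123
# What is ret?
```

Step-by-step execution trace:
1. `val = {'a': 1}['b']` raises KeyError.
2. `except IndexError` does not match KeyError; skipped.
3. `except KeyError` matches → ret = 68.
4. Remaining except clauses are skipped.
Result: 68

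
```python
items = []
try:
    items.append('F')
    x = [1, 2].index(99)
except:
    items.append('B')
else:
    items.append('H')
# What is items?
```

Step-by-step execution trace:
1. try: `items.append('F')` → items = ['F'].
2. `x = [1, 2].index(99)` raises ValueError.
3. bare `except` matches → `items.append('B')` → items = ['F', 'B'].
4. `else` is skipped (an exception was raised).
Result: ['F', 'B']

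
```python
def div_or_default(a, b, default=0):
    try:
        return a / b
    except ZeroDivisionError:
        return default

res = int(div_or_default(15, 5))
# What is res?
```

Step-by-step execution trace:
1. `div_or_default(15, 5)` enters try: `return 15 / 5` → returns 3.0. No exception raised.
2. `except ZeroDivisionError` is skipped.
3. `int(3.0)` → 3 → res = 3.
Result: 3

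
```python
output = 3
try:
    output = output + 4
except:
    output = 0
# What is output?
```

Step-by-step execution trace:
1. output starts at 3.
2. try: `output = output + 4` → output = 7. No exception raised.
3. `except` is skipped.
Result: 7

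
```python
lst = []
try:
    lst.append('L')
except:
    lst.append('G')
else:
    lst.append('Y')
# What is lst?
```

Step-by-step execution trace:
1. try: `lst.append('L')` → lst = ['L']. No exception raised.
2. `except` is skipped.
3. `else` runs (try completed without exception): `lst.append('Y')` → lst = ['L', 'Y'].
Result: ['L', 'Y']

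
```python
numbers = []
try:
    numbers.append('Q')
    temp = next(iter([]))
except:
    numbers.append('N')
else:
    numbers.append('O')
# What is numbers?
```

Step-by-step execution trace:
1. try: `numbers.append('Q')` → numbers = ['Q'].
2. `temp = next(iter([]))` raises StopIteration.
3. bare `except` matches → `numbers.append('N')` → numbers = ['Q', 'N'].
4. `else` is skipped (an exception was raised).
Result: ['Q', 'N']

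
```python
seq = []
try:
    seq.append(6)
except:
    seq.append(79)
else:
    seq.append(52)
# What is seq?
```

Step-by-step execution trace:
1. try: `seq.append(6)` → seq = [6]. No exception raised.
2. `except` is skipped.
3. `else` runs (try completed without exception): `seq.append(52)` → seq = [6, 52].
Result: [6, 52]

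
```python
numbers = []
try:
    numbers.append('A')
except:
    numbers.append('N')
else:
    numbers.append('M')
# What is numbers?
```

Step-by-step execution trace:
1. try: `numbers.append('A')` → numbers = ['A']. No exception raised.
2. `except` is skipped.
3. `else` runs (try completed without exception): `numbers.append('M')` → numbers = ['A', 'M'].
Result: ['A', 'M']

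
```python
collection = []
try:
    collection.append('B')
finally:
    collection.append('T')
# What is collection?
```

Step-by-step execution trace:
1. try: `collection.append('B')` → collection = ['B'].
2. The try body completes without raising.
3. finally always runs: `collection.append('T')` → collection = ['B', 'T'].
Result: ['B', 'T']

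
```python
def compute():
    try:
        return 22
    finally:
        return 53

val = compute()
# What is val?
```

Step-by-step execution trace:
1. `compute()` enters try: `return 22` sets pending return value 22.
2. Before returning, `finally: return 53` runs and overrides the pending return.
3. compute() returns 53 → val = 53.
Result: 53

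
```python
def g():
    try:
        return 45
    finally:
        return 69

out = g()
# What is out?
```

Step-by-step execution trace:
1. `g()` enters try: `return 45` sets pending return value 45.
2. Before returning, `finally: return 69` runs and overrides the pending return.
3. g() returns 69 → out = 69.
Result: 69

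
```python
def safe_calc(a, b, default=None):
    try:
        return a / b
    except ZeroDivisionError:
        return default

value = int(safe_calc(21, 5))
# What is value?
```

Step-by-step execution trace:
1. `safe_calc(21, 5)` enters try: `return 21 / 5` → returns 4.2. No exception raised.
2. `except ZeroDivisionError` is skipped.
3. `int(4.2)` → 4 → value = 4.
Result: 4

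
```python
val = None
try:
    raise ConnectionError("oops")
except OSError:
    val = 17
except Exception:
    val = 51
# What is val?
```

Step-by-step execution trace:
1. `raise ConnectionError(...)` raises ConnectionError.
2. `except OSError` matches (ConnectionError is a subclass of OSError) → val = 17.
3. `except Exception` is not reached.
Result: 17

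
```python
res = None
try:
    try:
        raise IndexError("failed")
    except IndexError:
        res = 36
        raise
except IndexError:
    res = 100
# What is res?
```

Step-by-step execution trace:
1. Inner try: `raise IndexError("failed")` raises IndexError.
2. Inner `except IndexError` matches → res = 36.
3. bare `raise` re-raises the same IndexError.
4. Outer `except IndexError` matches → res = 100.
Result: 100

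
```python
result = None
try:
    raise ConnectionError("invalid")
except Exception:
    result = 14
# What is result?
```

Step-by-step execution trace:
1. `raise ConnectionError(...)` raises ConnectionError.
2. `except Exception` matches (ConnectionError is a subclass of Exception) → result = 14.
Result: 14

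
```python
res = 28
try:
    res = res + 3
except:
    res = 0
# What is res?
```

Step-by-step execution trace:
1. res starts at 28.
2. try: `res = res + 3` → res = 31. No exception raised.
3. `except` is skipped.
Result: 31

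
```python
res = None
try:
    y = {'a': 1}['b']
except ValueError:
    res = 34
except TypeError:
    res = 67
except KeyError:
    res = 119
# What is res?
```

Step-by-step execution trace:
1. `y = {'a': 1}['b']` raises KeyError.
2. `except ValueError` does not match KeyError; skipped.
3. `except TypeError` does not match KeyError; skipped.
4. `except KeyError` matches → res = 119.
Result: 119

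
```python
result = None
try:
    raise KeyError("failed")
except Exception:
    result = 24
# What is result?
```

Step-by-step execution trace:
1. `raise KeyError(...)` raises KeyError.
2. `except Exception` matches (KeyError is a subclass of Exception) → result = 24.
Result: 24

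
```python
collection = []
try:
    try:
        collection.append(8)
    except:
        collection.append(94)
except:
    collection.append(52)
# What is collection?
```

Step-by-step execution trace:
1. Inner try: `collection.append(8)` → collection = [8]. No exception raised.
2. Inner `except` is skipped.
3. Inner try completes normally; outer `except` is skipped.
Result: [8]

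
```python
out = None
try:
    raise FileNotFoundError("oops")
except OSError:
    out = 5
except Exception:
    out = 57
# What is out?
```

Step-by-step execution trace:
1. `raise FileNotFoundError(...)` raises FileNotFoundError.
2. `except OSError` matches (FileNotFoundError is a subclass of OSError) → out = 5.
3. `except Exception` is not reached.
Result: 5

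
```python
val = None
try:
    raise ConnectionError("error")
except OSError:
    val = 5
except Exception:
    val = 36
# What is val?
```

Step-by-step execution trace:
1. `raise ConnectionError(...)` raises ConnectionError.
2. `except OSError` matches (ConnectionError is a subclass of OSError) → val = 5.
3. `except Exception` is not reached.
Result: 5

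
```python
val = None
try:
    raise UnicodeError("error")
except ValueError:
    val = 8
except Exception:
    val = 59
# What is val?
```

Step-by-step execution trace:
1. `raise UnicodeError(...)` raises UnicodeError.
2. `except ValueError` matches (UnicodeError is a subclass of ValueError) → val = 8.
3. `except Exception` is not reached.
Result: 8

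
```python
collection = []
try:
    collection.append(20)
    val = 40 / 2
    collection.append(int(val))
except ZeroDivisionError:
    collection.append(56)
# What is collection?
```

Step-by-step execution trace:
1. try: `collection.append(20)` → collection = [20].
2. `val = 40 / 2` → val = 20.0. No exception raised.
3. `collection.append(int(val))` → collection = [20, 20].
4. `except ZeroDivisionError` is skipped (no exception was raised).
Result: [20, 20]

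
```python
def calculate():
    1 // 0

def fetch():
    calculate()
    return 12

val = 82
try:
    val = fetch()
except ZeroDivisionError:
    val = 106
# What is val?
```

Step-by-step execution trace:
1. val starts at 82.
2. try: `fetch()` calls `calculate()`.
3. `calculate()` evaluates `1 // 0`, which raises ZeroDivisionError; it propagates through fetch (uncaught).
4. `return 12` in fetch is not reached; the assignment to val does not complete.
5. `except ZeroDivisionError` matches → val = 106.
Result: 106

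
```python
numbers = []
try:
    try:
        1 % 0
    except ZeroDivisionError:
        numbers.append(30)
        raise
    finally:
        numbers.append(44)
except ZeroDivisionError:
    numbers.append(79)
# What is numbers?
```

Step-by-step execution trace:
1. Inner try: `1 % 0` raises ZeroDivisionError.
2. Inner `except ZeroDivisionError` matches → `numbers.append(30)` → numbers = [30].
3. bare `raise` re-raises ZeroDivisionError.
4. Inner `finally` runs during unwinding: `numbers.append(44)` → numbers = [30, 44].
5. Outer `except ZeroDivisionError` matches → `numbers.append(79)` → numbers = [30, 44, 79].
Result: [30, 44, 79]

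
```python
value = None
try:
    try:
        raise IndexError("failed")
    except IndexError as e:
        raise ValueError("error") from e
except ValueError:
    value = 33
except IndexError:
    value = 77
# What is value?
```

Step-by-step execution trace:
1. Inner try raises IndexError; inner `except IndexError as e` catches it.
2. `raise ValueError(...) from e` raises ValueError (IndexError is attached as __cause__, but only ValueError is active).
3. Outer `except ValueError` matches → value = 33.
4. `except IndexError` is not reached.
Result: 33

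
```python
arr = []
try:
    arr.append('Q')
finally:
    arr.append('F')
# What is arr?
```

Step-by-step execution trace:
1. try: `arr.append('Q')` → arr = ['Q'].
2. The try body completes without raising.
3. finally always runs: `arr.append('F')` → arr = ['Q', 'F'].
Result: ['Q', 'F']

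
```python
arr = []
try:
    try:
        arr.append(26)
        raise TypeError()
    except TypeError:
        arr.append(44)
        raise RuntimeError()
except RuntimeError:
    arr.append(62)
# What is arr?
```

Step-by-step execution trace:
1. Inner try: `arr.append(26)` → arr = [26].
2. `raise TypeError()` raises TypeError.
3. Inner `except TypeError` matches → `arr.append(44)` → arr = [26, 44].
4. `raise RuntimeError()` raises RuntimeError; propagates to outer try.
5. Outer `except RuntimeError` matches → `arr.append(62)` → arr = [26, 44, 62].
Result: [26, 44, 62]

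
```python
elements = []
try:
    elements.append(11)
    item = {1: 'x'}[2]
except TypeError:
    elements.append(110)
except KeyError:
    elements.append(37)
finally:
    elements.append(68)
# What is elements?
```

Step-by-step execution trace:
1. try: `elements.append(11)` → elements = [11].
2. `item = {1: 'x'}[2]` raises KeyError.
3. `except TypeError` does not match KeyError; skipped.
4. `except KeyError` matches → `elements.append(37)` → elements = [11, 37].
5. finally always runs: `elements.append(68)` → elements = [11, 37, 68].
Result: [11, 37, 68]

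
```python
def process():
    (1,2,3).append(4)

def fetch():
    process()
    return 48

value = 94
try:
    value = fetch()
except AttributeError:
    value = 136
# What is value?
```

Step-by-step execution trace:
1. value starts at 94.
2. try: `fetch()` calls `process()`.
3. `process()` evaluates `(1,2,3).append(4)`, which raises AttributeError; it propagates through fetch (uncaught).
4. `return 48` in fetch is not reached; the assignment to value does not complete.
5. `except AttributeError` matches → value = 136.
Result: 136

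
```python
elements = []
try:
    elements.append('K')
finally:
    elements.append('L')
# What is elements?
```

Step-by-step execution trace:
1. try: `elements.append('K')` → elements = ['K'].
2. The try body completes without raising.
3. finally always runs: `elements.append('L')` → elements = ['K', 'L'].
Result: ['K', 'L']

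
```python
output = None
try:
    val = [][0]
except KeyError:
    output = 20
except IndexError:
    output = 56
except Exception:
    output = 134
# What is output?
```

Step-by-step execution trace:
1. `val = [][0]` raises IndexError.
2. `except KeyError` does not match IndexError; skipped.
3. `except IndexError` matches → output = 56.
4. Remaining except clauses are skipped.
Result: 56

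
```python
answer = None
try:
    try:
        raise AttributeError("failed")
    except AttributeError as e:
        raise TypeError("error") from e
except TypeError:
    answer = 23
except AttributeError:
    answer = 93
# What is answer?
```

Step-by-step execution trace:
1. Inner try raises AttributeError; inner `except AttributeError as e` catches it.
2. `raise TypeError(...) from e` raises TypeError (AttributeError is attached as __cause__, but only TypeError is active).
3. Outer `except TypeError` matches → answer = 23.
4. `except AttributeError` is not reached.
Result: 23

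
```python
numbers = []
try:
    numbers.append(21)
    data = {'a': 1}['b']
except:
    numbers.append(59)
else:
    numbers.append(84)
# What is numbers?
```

Step-by-step execution trace:
1. try: `numbers.append(21)` → numbers = [21].
2. `data = {'a': 1}['b']` raises KeyError.
3. bare `except` matches → `numbers.append(59)` → numbers = [21, 59].
4. `else` is skipped (an exception was raised).
Result: [21, 59]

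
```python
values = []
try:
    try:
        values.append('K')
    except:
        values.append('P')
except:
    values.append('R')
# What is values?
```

Step-by-step execution trace:
1. Inner try: `values.append('K')` → values = ['K']. No exception raised.
2. Inner `except` is skipped.
3. Inner try completes normally; outer `except` is skipped.
Result: ['K']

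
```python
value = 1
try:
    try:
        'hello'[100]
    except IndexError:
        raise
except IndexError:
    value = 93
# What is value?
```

Step-by-step execution trace:
1. Inner try: `'hello'[100]` raises IndexError.
2. Inner `except IndexError` matches; bare `raise` re-raises the same IndexError.
3. Outer `except IndexError` matches → value = 93.
Result: 93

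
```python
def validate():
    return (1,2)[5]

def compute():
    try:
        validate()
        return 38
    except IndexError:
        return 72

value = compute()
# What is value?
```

Step-by-step execution trace:
1. `compute()` calls `validate()`.
2. `validate()` evaluates `(1,2)[5]`, which raises IndexError; it propagates to the caller.
3. `return 38` is not reached.
4. `except IndexError` in compute matches → returns 72.
5. value = 72.
Result: 72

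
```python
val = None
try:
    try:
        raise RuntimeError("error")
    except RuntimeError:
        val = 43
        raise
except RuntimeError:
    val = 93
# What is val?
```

Step-by-step execution trace:
1. Inner try: `raise RuntimeError("error")` raises RuntimeError.
2. Inner `except RuntimeError` matches → val = 43.
3. bare `raise` re-raises the same RuntimeError.
4. Outer `except RuntimeError` matches → val = 93.
Result: 93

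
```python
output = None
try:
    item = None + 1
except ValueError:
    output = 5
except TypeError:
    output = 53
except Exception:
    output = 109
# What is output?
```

Step-by-step execution trace:
1. `item = None + 1` raises TypeError.
2. `except ValueError` does not match TypeError; skipped.
3. `except TypeError` matches → output = 53.
4. Remaining except clauses are skipped.
Result: 53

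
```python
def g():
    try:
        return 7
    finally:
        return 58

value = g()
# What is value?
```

Step-by-step execution trace:
1. `g()` enters try: `return 7` sets pending return value 7.
2. Before returning, `finally: return 58` runs and overrides the pending return.
3. g() returns 58 → value = 58.
Result: 58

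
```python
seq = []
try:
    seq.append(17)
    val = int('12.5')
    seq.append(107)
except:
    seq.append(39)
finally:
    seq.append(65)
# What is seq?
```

Step-by-step execution trace:
1. try: `seq.append(17)` → seq = [17].
2. `val = int('12.5')` raises ValueError; `seq.append(107)` is not reached.
3. bare `except` matches → `seq.append(39)` → seq = [17, 39].
4. finally always runs: `seq.append(65)` → seq = [17, 39, 65].
Result: [17, 39, 65]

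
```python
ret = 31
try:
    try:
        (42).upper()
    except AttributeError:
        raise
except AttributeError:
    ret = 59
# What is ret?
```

Step-by-step execution trace:
1. Inner try: `(42).upper()` raises AttributeError.
2. Inner `except AttributeError` matches; bare `raise` re-raises the same AttributeError.
3. Outer `except AttributeError` matches → ret = 59.
Result: 59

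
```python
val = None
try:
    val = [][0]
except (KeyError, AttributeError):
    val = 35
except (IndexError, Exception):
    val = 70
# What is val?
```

Step-by-step execution trace:
1. `val = [][0]` raises IndexError.
2. `except (KeyError, AttributeError)` does not match IndexError; skipped.
3. `except (IndexError, Exception)` matches (IndexError is in the tuple) → val = 70.
Result: 70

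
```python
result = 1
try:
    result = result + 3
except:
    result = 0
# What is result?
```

Step-by-step execution trace:
1. result starts at 1.
2. try: `result = result + 3` → result = 4. No exception raised.
3. `except` is skipped.
Result: 4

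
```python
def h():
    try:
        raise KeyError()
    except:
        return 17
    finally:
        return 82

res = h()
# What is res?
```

Step-by-step execution trace:
1. `h()` enters try: `raise KeyError()` raises KeyError.
2. bare `except` matches → `return 17` sets pending return value 17.
3. Before returning, `finally: return 82` runs and overrides the pending return.
4. h() returns 82 → res = 82.
Result: 82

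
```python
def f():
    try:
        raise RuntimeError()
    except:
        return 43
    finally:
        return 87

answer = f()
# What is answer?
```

Step-by-step execution trace:
1. `f()` enters try: `raise RuntimeError()` raises RuntimeError.
2. bare `except` matches → `return 43` sets pending return value 43.
3. Before returning, `finally: return 87` runs and overrides the pending return.
4. f() returns 87 → answer = 87.
Result: 87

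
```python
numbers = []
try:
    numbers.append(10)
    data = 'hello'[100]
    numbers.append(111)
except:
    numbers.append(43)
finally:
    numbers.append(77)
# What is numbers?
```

Step-by-step execution trace:
1. try: `numbers.append(10)` → numbers = [10].
2. `data = 'hello'[100]` raises IndexError; `numbers.append(111)` is not reached.
3. bare `except` matches → `numbers.append(43)` → numbers = [10, 43].
4. finally always runs: `numbers.append(77)` → numbers = [10, 43, 77].
Result: [10, 43, 77]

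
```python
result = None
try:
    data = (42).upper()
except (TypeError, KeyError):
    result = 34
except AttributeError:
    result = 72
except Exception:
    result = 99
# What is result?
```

Step-by-step execution trace:
1. `data = (42).upper()` raises AttributeError.
2. `except (TypeError, KeyError)` does not match AttributeError; skipped.
3. `except AttributeError` matches (exact type match) → result = 72.
4. `except Exception` is not reached.
Result: 72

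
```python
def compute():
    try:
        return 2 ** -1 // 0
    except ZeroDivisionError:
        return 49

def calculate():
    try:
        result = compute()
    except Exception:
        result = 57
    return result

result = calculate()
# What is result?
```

Step-by-step execution trace:
1. `calculate()` calls `compute()`.
2. In compute: `2 ** -1 // 0` raises ZeroDivisionError; `except ZeroDivisionError` catches it → returns 49.
3. In calculate: `result = compute()` → result = 49. No exception reaches calculate.
4. `except Exception` is skipped; calculate returns 49.
5. result = 49.
Result: 49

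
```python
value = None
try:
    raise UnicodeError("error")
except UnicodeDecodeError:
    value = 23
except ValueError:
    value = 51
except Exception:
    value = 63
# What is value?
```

Step-by-step execution trace:
1. `raise UnicodeError(...)` raises UnicodeError.
2. `except UnicodeDecodeError` does not match (UnicodeError is not a subclass of UnicodeDecodeError); skipped.
3. `except ValueError` matches (UnicodeError is a subclass of ValueError) → value = 51.
4. `except Exception` is not reached.
Result: 51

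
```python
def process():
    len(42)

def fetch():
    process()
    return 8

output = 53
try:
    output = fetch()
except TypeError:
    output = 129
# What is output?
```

Step-by-step execution trace:
1. output starts at 53.
2. try: `fetch()` calls `process()`.
3. `process()` evaluates `len(42)`, which raises TypeError; it propagates through fetch (uncaught).
4. `return 8` in fetch is not reached; the assignment to output does not complete.
5. `except TypeError` matches → output = 129.
Result: 129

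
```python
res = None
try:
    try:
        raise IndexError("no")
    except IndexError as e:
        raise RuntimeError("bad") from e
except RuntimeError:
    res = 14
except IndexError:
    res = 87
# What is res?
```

Step-by-step execution trace:
1. Inner try raises IndexError; inner `except IndexError as e` catches it.
2. `raise RuntimeError(...) from e` raises RuntimeError (IndexError is attached as __cause__, but only RuntimeError is active).
3. Outer `except RuntimeError` matches → res = 14.
4. `except IndexError` is not reached.
Result: 14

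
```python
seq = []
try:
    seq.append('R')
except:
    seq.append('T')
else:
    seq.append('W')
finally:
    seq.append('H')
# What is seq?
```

Step-by-step execution trace:
1. try: `seq.append('R')` → seq = ['R']. No exception raised.
2. `except` is skipped.
3. `else` runs: `seq.append('W')` → seq = ['R', 'W'].
4. `finally` always runs: `seq.append('H')` → seq = ['R', 'W', 'H'].
Result: ['R', 'W', 'H']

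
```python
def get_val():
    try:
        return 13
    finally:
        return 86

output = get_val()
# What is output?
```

Step-by-step execution trace:
1. `get_val()` enters try: `return 13` sets pending return value 13.
2. Before returning, `finally: return 86` runs and overrides the pending return.
3. get_val() returns 86 → output = 86.
Result: 86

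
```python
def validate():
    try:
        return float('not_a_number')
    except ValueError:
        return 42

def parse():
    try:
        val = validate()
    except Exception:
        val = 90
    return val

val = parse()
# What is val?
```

Step-by-step execution trace:
1. `parse()` calls `validate()`.
2. In validate: `float('not_a_number')` raises ValueError; `except ValueError` catches it → returns 42.
3. In parse: `val = validate()` → val = 42. No exception reaches parse.
4. `except Exception` is skipped; parse returns 42.
5. val = 42.
Result: 42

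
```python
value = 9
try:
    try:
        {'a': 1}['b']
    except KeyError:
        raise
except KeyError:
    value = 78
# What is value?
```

Step-by-step execution trace:
1. Inner try: `{'a': 1}['b']` raises KeyError.
2. Inner `except KeyError` matches; bare `raise` re-raises the same KeyError.
3. Outer `except KeyError` matches → value = 78.
Result: 78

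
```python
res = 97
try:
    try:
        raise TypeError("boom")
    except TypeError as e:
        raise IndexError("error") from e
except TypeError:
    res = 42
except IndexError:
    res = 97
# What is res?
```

Step-by-step execution trace:
1. Inner try raises TypeError; inner `except TypeError as e` catches it.
2. `raise IndexError(...) from e` raises IndexError (TypeError is attached as __cause__, but only IndexError is active).
3. Outer `except TypeError` does not match IndexError; skipped.
4. Outer `except IndexError` matches → res = 97.
Result: 97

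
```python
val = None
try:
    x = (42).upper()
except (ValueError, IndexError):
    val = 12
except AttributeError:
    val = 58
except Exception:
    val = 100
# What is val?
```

Step-by-step execution trace:
1. `x = (42).upper()` raises AttributeError.
2. `except (ValueError, IndexError)` does not match AttributeError; skipped.
3. `except AttributeError` matches (exact type match) → val = 58.
4. `except Exception` is not reached.
Result: 58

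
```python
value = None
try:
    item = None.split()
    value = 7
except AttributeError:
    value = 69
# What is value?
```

Step-by-step execution trace:
1. `item = None.split()` raises AttributeError.
2. `value = 7` is not reached.
3. `except AttributeError` matches → value = 69.
Result: 69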